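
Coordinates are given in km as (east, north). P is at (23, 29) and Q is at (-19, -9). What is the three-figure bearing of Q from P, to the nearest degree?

Δeast = -19 − 23 = -42.00; Δnorth = -9 − 29 = -38.00.
Bearing = atan2(Δeast, Δnorth) mod 360° = 227.86° ≈ 228°.

228°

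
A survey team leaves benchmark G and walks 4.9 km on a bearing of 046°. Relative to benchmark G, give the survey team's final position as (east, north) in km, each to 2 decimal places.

Leg 1 (046°, 4.9 km): east 4.9 sin 46° = 3.52, north 4.9 cos 46° = 3.40
Summing: 3.52 km east, 3.40 km north → (3.52, 3.40).

(3.52, 3.40)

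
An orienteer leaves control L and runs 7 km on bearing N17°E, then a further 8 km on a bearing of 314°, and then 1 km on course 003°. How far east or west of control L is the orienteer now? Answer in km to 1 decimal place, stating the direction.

3.7 km west

Leg 1 (N17°E, 7 km): east 7 sin 17° = 2.05, north 7 cos 17° = 6.69
Leg 2 (314°, 8 km): east 8 sin 314° = -5.75, north 8 cos 314° = 5.56
Leg 3 (003°, 1 km): east 1 sin 3° = 0.05, north 1 cos 3° = 1.00
Net east component: -3.66 km.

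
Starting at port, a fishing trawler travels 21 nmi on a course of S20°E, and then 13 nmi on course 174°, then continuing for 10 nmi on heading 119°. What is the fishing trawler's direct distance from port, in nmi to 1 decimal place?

Leg 1 (S20°E, 21 nmi): east 21 sin 160° = 7.18, north 21 cos 160° = -19.73
Leg 2 (174°, 13 nmi): east 13 sin 174° = 1.36, north 13 cos 174° = -12.93
Leg 3 (119°, 10 nmi): east 10 sin 119° = 8.75, north 10 cos 119° = -4.85
Net: 17.29 east, -37.51 north. Distance = √((17.29)² + (-37.51)²) = 41.302 nmi.

41.3 nmi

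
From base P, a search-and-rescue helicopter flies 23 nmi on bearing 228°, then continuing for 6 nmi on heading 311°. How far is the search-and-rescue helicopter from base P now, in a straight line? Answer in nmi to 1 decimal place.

Leg 1 (228°, 23 nmi): east 23 sin 228° = -17.09, north 23 cos 228° = -15.39
Leg 2 (311°, 6 nmi): east 6 sin 311° = -4.53, north 6 cos 311° = 3.94
Net: -21.62 east, -11.45 north. Distance = √((-21.62)² + (-11.45)²) = 24.467 nmi.

24.5 nmi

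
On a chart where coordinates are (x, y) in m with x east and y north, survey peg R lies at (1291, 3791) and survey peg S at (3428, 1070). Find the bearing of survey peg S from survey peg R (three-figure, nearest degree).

142°

Δeast = 3428 − 1291 = 2137.00; Δnorth = 1070 − 3791 = -2721.00.
Bearing = atan2(Δeast, Δnorth) mod 360° = 141.85° ≈ 142°.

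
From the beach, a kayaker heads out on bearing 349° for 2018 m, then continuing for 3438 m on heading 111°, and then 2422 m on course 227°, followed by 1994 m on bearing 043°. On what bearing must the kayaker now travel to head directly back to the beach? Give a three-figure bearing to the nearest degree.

Leg 1 (349°, 2018 m): east 2018 sin 349° = -385.05, north 2018 cos 349° = 1980.92
Leg 2 (111°, 3438 m): east 3438 sin 111° = 3209.65, north 3438 cos 111° = -1232.07
Leg 3 (227°, 2422 m): east 2422 sin 227° = -1771.34, north 2422 cos 227° = -1651.80
Leg 4 (043°, 1994 m): east 1994 sin 43° = 1359.90, north 1994 cos 43° = 1458.32
Net displacement: 2413.16 east, 555.37 north. Direction back to start is (-2413.16, -555.37): bearing = atan2(-2413.16, -555.37) mod 360° = 257.04° ≈ 257°.

257°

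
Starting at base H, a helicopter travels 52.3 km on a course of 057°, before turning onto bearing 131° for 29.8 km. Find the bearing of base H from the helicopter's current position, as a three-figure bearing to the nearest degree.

262°

Leg 1 (057°, 52.3 km): east 52.3 sin 57° = 43.86, north 52.3 cos 57° = 28.48
Leg 2 (131°, 29.8 km): east 29.8 sin 131° = 22.49, north 29.8 cos 131° = -19.55
Net displacement: 66.35 east, 8.93 north. Direction back to start is (-66.35, -8.93): bearing = atan2(-66.35, -8.93) mod 360° = 262.33° ≈ 262°.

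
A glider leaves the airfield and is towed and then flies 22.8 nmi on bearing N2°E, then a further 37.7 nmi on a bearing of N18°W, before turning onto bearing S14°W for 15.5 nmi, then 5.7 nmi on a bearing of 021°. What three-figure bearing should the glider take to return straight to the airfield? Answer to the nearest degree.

166°

Leg 1 (N2°E, 22.8 nmi): east 22.8 sin 2° = 0.80, north 22.8 cos 2° = 22.79
Leg 2 (N18°W, 37.7 nmi): east 37.7 sin 342° = -11.65, north 37.7 cos 342° = 35.85
Leg 3 (S14°W, 15.5 nmi): east 15.5 sin 194° = -3.75, north 15.5 cos 194° = -15.04
Leg 4 (021°, 5.7 nmi): east 5.7 sin 21° = 2.04, north 5.7 cos 21° = 5.32
Net displacement: -12.56 east, 48.92 north. Direction back to start is (12.56, -48.92): bearing = atan2(12.56, -48.92) mod 360° = 165.60° ≈ 166°.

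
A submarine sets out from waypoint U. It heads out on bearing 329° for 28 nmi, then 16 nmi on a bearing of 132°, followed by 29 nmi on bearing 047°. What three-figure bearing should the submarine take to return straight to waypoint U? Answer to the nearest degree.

209°

Leg 1 (329°, 28 nmi): east 28 sin 329° = -14.42, north 28 cos 329° = 24.00
Leg 2 (132°, 16 nmi): east 16 sin 132° = 11.89, north 16 cos 132° = -10.71
Leg 3 (047°, 29 nmi): east 29 sin 47° = 21.21, north 29 cos 47° = 19.78
Net displacement: 18.68 east, 33.07 north. Direction back to start is (-18.68, -33.07): bearing = atan2(-18.68, -33.07) mod 360° = 209.46° ≈ 209°.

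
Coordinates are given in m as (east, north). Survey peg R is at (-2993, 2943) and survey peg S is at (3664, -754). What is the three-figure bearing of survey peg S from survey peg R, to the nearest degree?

119°

Δeast = 3664 − -2993 = 6657.00; Δnorth = -754 − 2943 = -3697.00.
Bearing = atan2(Δeast, Δnorth) mod 360° = 119.05° ≈ 119°.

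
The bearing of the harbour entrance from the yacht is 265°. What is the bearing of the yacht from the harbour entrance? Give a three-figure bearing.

Back-bearing = 265° − 180° = 085°.

085°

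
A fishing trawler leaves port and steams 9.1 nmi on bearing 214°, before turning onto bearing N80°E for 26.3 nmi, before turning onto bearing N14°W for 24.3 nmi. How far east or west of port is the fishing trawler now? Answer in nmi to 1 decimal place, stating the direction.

Leg 1 (214°, 9.1 nmi): east 9.1 sin 214° = -5.09, north 9.1 cos 214° = -7.54
Leg 2 (N80°E, 26.3 nmi): east 26.3 sin 80° = 25.90, north 26.3 cos 80° = 4.57
Leg 3 (N14°W, 24.3 nmi): east 24.3 sin 346° = -5.88, north 24.3 cos 346° = 23.58
Net east component: 14.93 nmi.

14.9 nmi east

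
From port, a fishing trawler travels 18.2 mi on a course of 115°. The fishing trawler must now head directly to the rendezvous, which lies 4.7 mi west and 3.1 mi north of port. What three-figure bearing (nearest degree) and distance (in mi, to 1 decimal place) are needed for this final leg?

297°, 23.8 mi

Leg 1 (115°, 18.2 mi): east 18.2 sin 115° = 16.49, north 18.2 cos 115° = -7.69
Current position: (16.49, -7.69). Target: (-4.7, 3.1). Remaining: Δeast = -21.19, Δnorth = 10.79.
Bearing = atan2(-21.19, 10.79) mod 360° = 296.98°; distance = √((-21.19)² + (10.79)²) = 23.784 mi.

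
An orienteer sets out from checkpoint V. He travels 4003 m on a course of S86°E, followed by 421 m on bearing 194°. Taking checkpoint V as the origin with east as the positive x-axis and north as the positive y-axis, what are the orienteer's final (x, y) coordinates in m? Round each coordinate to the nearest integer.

(3891, -688)

Leg 1 (S86°E, 4003 m): east 4003 sin 94° = 3993.25, north 4003 cos 94° = -279.24
Leg 2 (194°, 421 m): east 421 sin 194° = -101.85, north 421 cos 194° = -408.49
Summing: 3891.40 m east, -687.73 m north → (3891, -688).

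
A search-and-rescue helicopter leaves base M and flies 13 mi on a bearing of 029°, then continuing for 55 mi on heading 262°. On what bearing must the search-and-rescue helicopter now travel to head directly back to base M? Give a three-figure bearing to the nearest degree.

094°

Leg 1 (029°, 13 mi): east 13 sin 29° = 6.30, north 13 cos 29° = 11.37
Leg 2 (262°, 55 mi): east 55 sin 262° = -54.46, north 55 cos 262° = -7.65
Net displacement: -48.16 east, 3.72 north. Direction back to start is (48.16, -3.72): bearing = atan2(48.16, -3.72) mod 360° = 94.41° ≈ 094°.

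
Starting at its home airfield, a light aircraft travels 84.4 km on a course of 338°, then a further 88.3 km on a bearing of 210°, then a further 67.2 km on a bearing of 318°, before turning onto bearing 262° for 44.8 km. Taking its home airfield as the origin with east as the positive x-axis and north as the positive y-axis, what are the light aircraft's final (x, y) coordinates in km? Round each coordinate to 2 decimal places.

Leg 1 (338°, 84.4 km): east 84.4 sin 338° = -31.62, north 84.4 cos 338° = 78.25
Leg 2 (210°, 88.3 km): east 88.3 sin 210° = -44.15, north 88.3 cos 210° = -76.47
Leg 3 (318°, 67.2 km): east 67.2 sin 318° = -44.97, north 67.2 cos 318° = 49.94
Leg 4 (262°, 44.8 km): east 44.8 sin 262° = -44.36, north 44.8 cos 262° = -6.23
Summing: -165.10 km east, 45.49 km north → (-165.10, 45.49).

(-165.10, 45.49)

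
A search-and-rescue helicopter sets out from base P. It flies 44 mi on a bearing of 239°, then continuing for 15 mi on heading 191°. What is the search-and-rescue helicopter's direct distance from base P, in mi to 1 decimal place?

55.2 mi

Leg 1 (239°, 44 mi): east 44 sin 239° = -37.72, north 44 cos 239° = -22.66
Leg 2 (191°, 15 mi): east 15 sin 191° = -2.86, north 15 cos 191° = -14.72
Net: -40.58 east, -37.39 north. Distance = √((-40.58)² + (-37.39)²) = 55.175 mi.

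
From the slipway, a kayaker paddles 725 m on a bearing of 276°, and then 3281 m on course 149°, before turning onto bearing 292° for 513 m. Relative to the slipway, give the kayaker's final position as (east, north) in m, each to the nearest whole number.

(493, -2544)

Leg 1 (276°, 725 m): east 725 sin 276° = -721.03, north 725 cos 276° = 75.78
Leg 2 (149°, 3281 m): east 3281 sin 149° = 1689.84, north 3281 cos 149° = -2812.37
Leg 3 (292°, 513 m): east 513 sin 292° = -475.65, north 513 cos 292° = 192.17
Summing: 493.17 m east, -2544.41 m north → (493, -2544).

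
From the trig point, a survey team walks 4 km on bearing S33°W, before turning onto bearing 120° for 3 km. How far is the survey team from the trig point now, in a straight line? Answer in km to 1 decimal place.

4.9 km

Leg 1 (S33°W, 4 km): east 4 sin 213° = -2.18, north 4 cos 213° = -3.35
Leg 2 (120°, 3 km): east 3 sin 120° = 2.60, north 3 cos 120° = -1.50
Net: 0.42 east, -4.85 north. Distance = √((0.42)² + (-4.85)²) = 4.873 km.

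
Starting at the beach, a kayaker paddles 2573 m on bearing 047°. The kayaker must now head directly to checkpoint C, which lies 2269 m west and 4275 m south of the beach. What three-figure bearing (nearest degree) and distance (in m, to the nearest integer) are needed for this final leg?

Leg 1 (047°, 2573 m): east 2573 sin 47° = 1881.77, north 2573 cos 47° = 1754.78
Current position: (1881.77, 1754.78). Target: (-2269, -4275). Remaining: Δeast = -4150.77, Δnorth = -6029.78.
Bearing = atan2(-4150.77, -6029.78) mod 360° = 214.54°; distance = √((-4150.77)² + (-6029.78)²) = 7320.327 m.

215°, 7320 m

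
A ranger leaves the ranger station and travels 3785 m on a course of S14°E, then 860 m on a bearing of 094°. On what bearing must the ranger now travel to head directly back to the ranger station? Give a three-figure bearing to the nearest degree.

335°

Leg 1 (S14°E, 3785 m): east 3785 sin 166° = 915.67, north 3785 cos 166° = -3672.57
Leg 2 (094°, 860 m): east 860 sin 94° = 857.91, north 860 cos 94° = -59.99
Net displacement: 1773.58 east, -3732.56 north. Direction back to start is (-1773.58, 3732.56): bearing = atan2(-1773.58, 3732.56) mod 360° = 334.58° ≈ 335°.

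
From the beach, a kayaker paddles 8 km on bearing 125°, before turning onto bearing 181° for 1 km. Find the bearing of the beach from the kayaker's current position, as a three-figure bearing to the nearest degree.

311°

Leg 1 (125°, 8 km): east 8 sin 125° = 6.55, north 8 cos 125° = -4.59
Leg 2 (181°, 1 km): east 1 sin 181° = -0.02, north 1 cos 181° = -1.00
Net displacement: 6.54 east, -5.59 north. Direction back to start is (-6.54, 5.59): bearing = atan2(-6.54, 5.59) mod 360° = 310.53° ≈ 311°.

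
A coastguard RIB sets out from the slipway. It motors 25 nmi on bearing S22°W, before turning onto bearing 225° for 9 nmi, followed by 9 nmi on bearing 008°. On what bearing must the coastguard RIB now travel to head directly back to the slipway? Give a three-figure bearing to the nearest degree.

035°

Leg 1 (S22°W, 25 nmi): east 25 sin 202° = -9.37, north 25 cos 202° = -23.18
Leg 2 (225°, 9 nmi): east 9 sin 225° = -6.36, north 9 cos 225° = -6.36
Leg 3 (008°, 9 nmi): east 9 sin 8° = 1.25, north 9 cos 8° = 8.91
Net displacement: -14.48 east, -20.63 north. Direction back to start is (14.48, 20.63): bearing = atan2(14.48, 20.63) mod 360° = 35.06° ≈ 035°.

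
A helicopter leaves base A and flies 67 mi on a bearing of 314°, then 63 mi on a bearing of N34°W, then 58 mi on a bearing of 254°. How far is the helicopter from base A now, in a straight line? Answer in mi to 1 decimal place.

161.9 mi

Leg 1 (314°, 67 mi): east 67 sin 314° = -48.20, north 67 cos 314° = 46.54
Leg 2 (N34°W, 63 mi): east 63 sin 326° = -35.23, north 63 cos 326° = 52.23
Leg 3 (254°, 58 mi): east 58 sin 254° = -55.75, north 58 cos 254° = -15.99
Net: -139.18 east, 82.78 north. Distance = √((-139.18)² + (82.78)²) = 161.938 mi.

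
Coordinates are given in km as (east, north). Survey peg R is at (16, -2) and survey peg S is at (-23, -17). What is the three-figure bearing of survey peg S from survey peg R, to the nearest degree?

Δeast = -23 − 16 = -39.00; Δnorth = -17 − -2 = -15.00.
Bearing = atan2(Δeast, Δnorth) mod 360° = 248.96° ≈ 249°.

249°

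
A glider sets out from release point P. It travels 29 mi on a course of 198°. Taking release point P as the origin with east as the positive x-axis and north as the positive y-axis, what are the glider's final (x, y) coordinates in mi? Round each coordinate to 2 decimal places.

(-8.96, -27.58)

Leg 1 (198°, 29 mi): east 29 sin 198° = -8.96, north 29 cos 198° = -27.58
Summing: -8.96 mi east, -27.58 mi north → (-8.96, -27.58).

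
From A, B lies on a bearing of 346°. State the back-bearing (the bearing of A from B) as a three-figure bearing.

166°

Back-bearing = 346° − 180° = 166°.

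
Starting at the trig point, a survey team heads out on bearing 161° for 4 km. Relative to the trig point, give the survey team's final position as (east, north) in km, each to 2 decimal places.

(1.30, -3.78)

Leg 1 (161°, 4 km): east 4 sin 161° = 1.30, north 4 cos 161° = -3.78
Summing: 1.30 km east, -3.78 km north → (1.30, -3.78).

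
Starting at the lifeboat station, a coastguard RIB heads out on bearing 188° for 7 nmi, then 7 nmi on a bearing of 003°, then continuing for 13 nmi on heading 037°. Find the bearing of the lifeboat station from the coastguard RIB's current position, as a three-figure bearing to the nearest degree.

Leg 1 (188°, 7 nmi): east 7 sin 188° = -0.97, north 7 cos 188° = -6.93
Leg 2 (003°, 7 nmi): east 7 sin 3° = 0.37, north 7 cos 3° = 6.99
Leg 3 (037°, 13 nmi): east 13 sin 37° = 7.82, north 13 cos 37° = 10.38
Net displacement: 7.22 east, 10.44 north. Direction back to start is (-7.22, -10.44): bearing = atan2(-7.22, -10.44) mod 360° = 214.65° ≈ 215°.

215°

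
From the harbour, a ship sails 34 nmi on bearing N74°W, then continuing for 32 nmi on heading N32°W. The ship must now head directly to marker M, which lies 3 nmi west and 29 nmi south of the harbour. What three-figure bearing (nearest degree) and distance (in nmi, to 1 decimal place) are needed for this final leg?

Leg 1 (N74°W, 34 nmi): east 34 sin 286° = -32.68, north 34 cos 286° = 9.37
Leg 2 (N32°W, 32 nmi): east 32 sin 328° = -16.96, north 32 cos 328° = 27.14
Current position: (-49.64, 36.51). Target: (-3, -29). Remaining: Δeast = 46.64, Δnorth = -65.51.
Bearing = atan2(46.64, -65.51) mod 360° = 144.55°; distance = √((46.64)² + (-65.51)²) = 80.416 nmi.

145°, 80.4 nmi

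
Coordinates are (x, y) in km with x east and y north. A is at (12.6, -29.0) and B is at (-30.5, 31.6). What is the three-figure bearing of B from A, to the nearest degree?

Δeast = -30.5 − 12.6 = -43.10; Δnorth = 31.6 − -29.0 = 60.60.
Bearing = atan2(Δeast, Δnorth) mod 360° = 324.58° ≈ 325°.

325°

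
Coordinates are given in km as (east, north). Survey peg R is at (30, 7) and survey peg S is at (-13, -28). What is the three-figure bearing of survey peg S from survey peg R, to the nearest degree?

Δeast = -13 − 30 = -43.00; Δnorth = -28 − 7 = -35.00.
Bearing = atan2(Δeast, Δnorth) mod 360° = 230.86° ≈ 231°.

231°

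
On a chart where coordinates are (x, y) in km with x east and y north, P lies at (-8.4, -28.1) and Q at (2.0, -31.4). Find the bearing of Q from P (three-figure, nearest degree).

108°

Δeast = 2.0 − -8.4 = 10.40; Δnorth = -31.4 − -28.1 = -3.30.
Bearing = atan2(Δeast, Δnorth) mod 360° = 107.60° ≈ 108°.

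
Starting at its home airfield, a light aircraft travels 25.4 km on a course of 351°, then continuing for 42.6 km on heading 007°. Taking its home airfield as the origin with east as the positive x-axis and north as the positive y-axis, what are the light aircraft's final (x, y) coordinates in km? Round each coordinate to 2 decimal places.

Leg 1 (351°, 25.4 km): east 25.4 sin 351° = -3.97, north 25.4 cos 351° = 25.09
Leg 2 (007°, 42.6 km): east 42.6 sin 7° = 5.19, north 42.6 cos 7° = 42.28
Summing: 1.22 km east, 67.37 km north → (1.22, 67.37).

(1.22, 67.37)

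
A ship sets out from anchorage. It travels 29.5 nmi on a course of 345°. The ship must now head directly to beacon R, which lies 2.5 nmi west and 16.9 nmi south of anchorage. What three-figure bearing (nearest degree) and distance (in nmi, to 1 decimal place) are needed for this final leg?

Leg 1 (345°, 29.5 nmi): east 29.5 sin 345° = -7.64, north 29.5 cos 345° = 28.49
Current position: (-7.64, 28.49). Target: (-2.5, -16.9). Remaining: Δeast = 5.14, Δnorth = -45.39.
Bearing = atan2(5.14, -45.39) mod 360° = 173.55°; distance = √((5.14)² + (-45.39)²) = 45.684 nmi.

174°, 45.7 nmi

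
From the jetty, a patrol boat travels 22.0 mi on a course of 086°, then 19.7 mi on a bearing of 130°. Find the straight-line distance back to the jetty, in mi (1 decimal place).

38.7 mi

Leg 1 (086°, 22.0 mi): east 22.0 sin 86° = 21.95, north 22.0 cos 86° = 1.53
Leg 2 (130°, 19.7 mi): east 19.7 sin 130° = 15.09, north 19.7 cos 130° = -12.66
Net: 37.04 east, -11.13 north. Distance = √((37.04)² + (-11.13)²) = 38.673 mi.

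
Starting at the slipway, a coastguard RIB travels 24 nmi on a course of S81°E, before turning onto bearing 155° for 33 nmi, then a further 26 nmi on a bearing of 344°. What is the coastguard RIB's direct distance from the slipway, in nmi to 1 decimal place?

31.7 nmi

Leg 1 (S81°E, 24 nmi): east 24 sin 99° = 23.70, north 24 cos 99° = -3.75
Leg 2 (155°, 33 nmi): east 33 sin 155° = 13.95, north 33 cos 155° = -29.91
Leg 3 (344°, 26 nmi): east 26 sin 344° = -7.17, north 26 cos 344° = 24.99
Net: 30.48 east, -8.67 north. Distance = √((30.48)² + (-8.67)²) = 31.693 nmi.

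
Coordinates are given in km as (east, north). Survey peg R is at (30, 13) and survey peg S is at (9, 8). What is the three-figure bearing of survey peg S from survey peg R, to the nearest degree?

257°

Δeast = 9 − 30 = -21.00; Δnorth = 8 − 13 = -5.00.
Bearing = atan2(Δeast, Δnorth) mod 360° = 256.61° ≈ 257°.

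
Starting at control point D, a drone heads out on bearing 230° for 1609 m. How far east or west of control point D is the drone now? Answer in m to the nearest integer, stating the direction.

1233 m west

Leg 1 (230°, 1609 m): east 1609 sin 230° = -1232.57, north 1609 cos 230° = -1034.25
Net east component: -1232.57 m.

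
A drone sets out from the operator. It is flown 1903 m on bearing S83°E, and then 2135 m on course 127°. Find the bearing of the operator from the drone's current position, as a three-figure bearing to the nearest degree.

293°

Leg 1 (S83°E, 1903 m): east 1903 sin 97° = 1888.82, north 1903 cos 97° = -231.92
Leg 2 (127°, 2135 m): east 2135 sin 127° = 1705.09, north 2135 cos 127° = -1284.88
Net displacement: 3593.90 east, -1516.79 north. Direction back to start is (-3593.90, 1516.79): bearing = atan2(-3593.90, 1516.79) mod 360° = 292.88° ≈ 293°.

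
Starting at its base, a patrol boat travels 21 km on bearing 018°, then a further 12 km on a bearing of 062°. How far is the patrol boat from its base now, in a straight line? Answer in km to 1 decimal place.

30.8 km

Leg 1 (018°, 21 km): east 21 sin 18° = 6.49, north 21 cos 18° = 19.97
Leg 2 (062°, 12 km): east 12 sin 62° = 10.60, north 12 cos 62° = 5.63
Net: 17.08 east, 25.61 north. Distance = √((17.08)² + (25.61)²) = 30.782 km.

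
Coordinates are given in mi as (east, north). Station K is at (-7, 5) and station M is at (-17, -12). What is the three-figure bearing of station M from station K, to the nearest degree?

210°

Δeast = -17 − -7 = -10.00; Δnorth = -12 − 5 = -17.00.
Bearing = atan2(Δeast, Δnorth) mod 360° = 210.47° ≈ 210°.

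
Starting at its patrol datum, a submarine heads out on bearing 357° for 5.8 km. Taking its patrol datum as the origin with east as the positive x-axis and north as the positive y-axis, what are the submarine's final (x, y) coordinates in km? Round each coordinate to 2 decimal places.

(-0.30, 5.79)

Leg 1 (357°, 5.8 km): east 5.8 sin 357° = -0.30, north 5.8 cos 357° = 5.79
Summing: -0.30 km east, 5.79 km north → (-0.30, 5.79).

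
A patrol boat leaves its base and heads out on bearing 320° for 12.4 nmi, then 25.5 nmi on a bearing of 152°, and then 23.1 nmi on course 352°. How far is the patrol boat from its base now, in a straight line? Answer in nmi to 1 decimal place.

9.9 nmi

Leg 1 (320°, 12.4 nmi): east 12.4 sin 320° = -7.97, north 12.4 cos 320° = 9.50
Leg 2 (152°, 25.5 nmi): east 25.5 sin 152° = 11.97, north 25.5 cos 152° = -22.52
Leg 3 (352°, 23.1 nmi): east 23.1 sin 352° = -3.21, north 23.1 cos 352° = 22.88
Net: 0.79 east, 9.86 north. Distance = √((0.79)² + (9.86)²) = 9.890 nmi.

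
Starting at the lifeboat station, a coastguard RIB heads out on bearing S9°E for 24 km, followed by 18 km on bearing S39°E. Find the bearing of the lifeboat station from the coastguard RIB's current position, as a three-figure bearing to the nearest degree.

338°

Leg 1 (S9°E, 24 km): east 24 sin 171° = 3.75, north 24 cos 171° = -23.70
Leg 2 (S39°E, 18 km): east 18 sin 141° = 11.33, north 18 cos 141° = -13.99
Net displacement: 15.08 east, -37.69 north. Direction back to start is (-15.08, 37.69): bearing = atan2(-15.08, 37.69) mod 360° = 338.19° ≈ 338°.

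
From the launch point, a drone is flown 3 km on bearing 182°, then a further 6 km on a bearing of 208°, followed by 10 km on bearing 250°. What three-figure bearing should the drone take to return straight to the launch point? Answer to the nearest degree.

046°

Leg 1 (182°, 3 km): east 3 sin 182° = -0.10, north 3 cos 182° = -3.00
Leg 2 (208°, 6 km): east 6 sin 208° = -2.82, north 6 cos 208° = -5.30
Leg 3 (250°, 10 km): east 10 sin 250° = -9.40, north 10 cos 250° = -3.42
Net displacement: -12.32 east, -11.72 north. Direction back to start is (12.32, 11.72): bearing = atan2(12.32, 11.72) mod 360° = 46.44° ≈ 046°.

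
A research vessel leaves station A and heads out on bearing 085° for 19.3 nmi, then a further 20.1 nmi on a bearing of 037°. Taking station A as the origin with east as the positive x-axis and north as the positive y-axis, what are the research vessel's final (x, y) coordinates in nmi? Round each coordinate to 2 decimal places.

(31.32, 17.73)

Leg 1 (085°, 19.3 nmi): east 19.3 sin 85° = 19.23, north 19.3 cos 85° = 1.68
Leg 2 (037°, 20.1 nmi): east 20.1 sin 37° = 12.10, north 20.1 cos 37° = 16.05
Summing: 31.32 nmi east, 17.73 nmi north → (31.32, 17.73).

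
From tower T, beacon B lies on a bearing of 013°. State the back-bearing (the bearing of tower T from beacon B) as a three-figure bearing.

193°

Back-bearing = 013° + 180° = 193°.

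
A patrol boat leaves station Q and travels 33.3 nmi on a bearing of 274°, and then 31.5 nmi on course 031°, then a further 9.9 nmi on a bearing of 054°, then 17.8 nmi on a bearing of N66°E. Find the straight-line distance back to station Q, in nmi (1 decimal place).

43.0 nmi

Leg 1 (274°, 33.3 nmi): east 33.3 sin 274° = -33.22, north 33.3 cos 274° = 2.32
Leg 2 (031°, 31.5 nmi): east 31.5 sin 31° = 16.22, north 31.5 cos 31° = 27.00
Leg 3 (054°, 9.9 nmi): east 9.9 sin 54° = 8.01, north 9.9 cos 54° = 5.82
Leg 4 (N66°E, 17.8 nmi): east 17.8 sin 66° = 16.26, north 17.8 cos 66° = 7.24
Net: 7.28 east, 42.38 north. Distance = √((7.28)² + (42.38)²) = 43.003 nmi.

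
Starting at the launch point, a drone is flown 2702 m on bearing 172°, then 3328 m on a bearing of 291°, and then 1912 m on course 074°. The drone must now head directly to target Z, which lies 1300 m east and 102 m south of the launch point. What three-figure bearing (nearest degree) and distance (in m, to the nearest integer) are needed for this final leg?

Leg 1 (172°, 2702 m): east 2702 sin 172° = 376.05, north 2702 cos 172° = -2675.70
Leg 2 (291°, 3328 m): east 3328 sin 291° = -3106.96, north 3328 cos 291° = 1192.65
Leg 3 (074°, 1912 m): east 1912 sin 74° = 1837.93, north 1912 cos 74° = 527.02
Current position: (-892.98, -956.04). Target: (1300, -102). Remaining: Δeast = 2192.98, Δnorth = 854.04.
Bearing = atan2(2192.98, 854.04) mod 360° = 68.72°; distance = √((2192.98)² + (854.04)²) = 2353.408 m.

069°, 2353 m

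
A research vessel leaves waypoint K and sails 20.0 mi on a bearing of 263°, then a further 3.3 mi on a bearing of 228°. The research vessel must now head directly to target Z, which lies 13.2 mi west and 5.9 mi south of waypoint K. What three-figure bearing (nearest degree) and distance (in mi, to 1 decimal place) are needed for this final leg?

098°, 9.2 mi

Leg 1 (263°, 20.0 mi): east 20.0 sin 263° = -19.85, north 20.0 cos 263° = -2.44
Leg 2 (228°, 3.3 mi): east 3.3 sin 228° = -2.45, north 3.3 cos 228° = -2.21
Current position: (-22.30, -4.65). Target: (-13.2, -5.9). Remaining: Δeast = 9.10, Δnorth = -1.25.
Bearing = atan2(9.10, -1.25) mod 360° = 97.85°; distance = √((9.10)² + (-1.25)²) = 9.189 mi.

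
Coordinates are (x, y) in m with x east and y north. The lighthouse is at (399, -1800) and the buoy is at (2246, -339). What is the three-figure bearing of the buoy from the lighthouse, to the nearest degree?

Δeast = 2246 − 399 = 1847.00; Δnorth = -339 − -1800 = 1461.00.
Bearing = atan2(Δeast, Δnorth) mod 360° = 51.66° ≈ 052°.

052°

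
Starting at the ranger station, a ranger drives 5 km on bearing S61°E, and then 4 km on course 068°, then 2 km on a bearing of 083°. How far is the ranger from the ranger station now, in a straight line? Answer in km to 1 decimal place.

10.1 km

Leg 1 (S61°E, 5 km): east 5 sin 119° = 4.37, north 5 cos 119° = -2.42
Leg 2 (068°, 4 km): east 4 sin 68° = 3.71, north 4 cos 68° = 1.50
Leg 3 (083°, 2 km): east 2 sin 83° = 1.99, north 2 cos 83° = 0.24
Net: 10.07 east, -0.68 north. Distance = √((10.07)² + (-0.68)²) = 10.090 km.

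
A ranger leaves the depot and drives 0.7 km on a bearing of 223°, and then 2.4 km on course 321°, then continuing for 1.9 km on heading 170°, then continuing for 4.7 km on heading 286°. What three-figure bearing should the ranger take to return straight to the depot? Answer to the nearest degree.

Leg 1 (223°, 0.7 km): east 0.7 sin 223° = -0.48, north 0.7 cos 223° = -0.51
Leg 2 (321°, 2.4 km): east 2.4 sin 321° = -1.51, north 2.4 cos 321° = 1.87
Leg 3 (170°, 1.9 km): east 1.9 sin 170° = 0.33, north 1.9 cos 170° = -1.87
Leg 4 (286°, 4.7 km): east 4.7 sin 286° = -4.52, north 4.7 cos 286° = 1.30
Net displacement: -6.18 east, 0.78 north. Direction back to start is (6.18, -0.78): bearing = atan2(6.18, -0.78) mod 360° = 97.18° ≈ 097°.

097°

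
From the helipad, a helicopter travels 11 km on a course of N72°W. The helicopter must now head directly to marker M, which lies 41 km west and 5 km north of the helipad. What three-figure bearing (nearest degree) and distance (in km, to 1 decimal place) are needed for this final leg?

273°, 30.6 km

Leg 1 (N72°W, 11 km): east 11 sin 288° = -10.46, north 11 cos 288° = 3.40
Current position: (-10.46, 3.40). Target: (-41, 5). Remaining: Δeast = -30.54, Δnorth = 1.60.
Bearing = atan2(-30.54, 1.60) mod 360° = 273.00°; distance = √((-30.54)² + (1.60)²) = 30.580 km.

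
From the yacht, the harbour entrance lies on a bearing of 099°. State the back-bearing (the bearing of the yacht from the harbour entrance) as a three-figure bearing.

279°

Back-bearing = 099° + 180° = 279°.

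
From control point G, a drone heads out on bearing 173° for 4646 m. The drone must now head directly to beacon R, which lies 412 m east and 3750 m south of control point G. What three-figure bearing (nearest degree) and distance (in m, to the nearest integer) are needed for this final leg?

Leg 1 (173°, 4646 m): east 4646 sin 173° = 566.20, north 4646 cos 173° = -4611.37
Current position: (566.20, -4611.37). Target: (412, -3750). Remaining: Δeast = -154.20, Δnorth = 861.37.
Bearing = atan2(-154.20, 861.37) mod 360° = 349.85°; distance = √((-154.20)² + (861.37)²) = 875.064 m.

350°, 875 m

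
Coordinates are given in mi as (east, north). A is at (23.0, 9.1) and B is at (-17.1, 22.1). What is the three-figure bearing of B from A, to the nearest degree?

288°

Δeast = -17.1 − 23.0 = -40.10; Δnorth = 22.1 − 9.1 = 13.00.
Bearing = atan2(Δeast, Δnorth) mod 360° = 287.96° ≈ 288°.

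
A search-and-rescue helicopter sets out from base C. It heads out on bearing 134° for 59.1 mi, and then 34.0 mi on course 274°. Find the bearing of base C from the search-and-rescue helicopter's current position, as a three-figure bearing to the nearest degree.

347°

Leg 1 (134°, 59.1 mi): east 59.1 sin 134° = 42.51, north 59.1 cos 134° = -41.05
Leg 2 (274°, 34.0 mi): east 34.0 sin 274° = -33.92, north 34.0 cos 274° = 2.37
Net displacement: 8.60 east, -38.68 north. Direction back to start is (-8.60, 38.68): bearing = atan2(-8.60, 38.68) mod 360° = 347.47° ≈ 347°.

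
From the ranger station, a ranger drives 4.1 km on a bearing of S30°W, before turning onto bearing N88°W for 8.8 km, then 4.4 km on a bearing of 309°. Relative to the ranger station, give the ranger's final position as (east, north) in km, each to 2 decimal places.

(-14.26, -0.47)

Leg 1 (S30°W, 4.1 km): east 4.1 sin 210° = -2.05, north 4.1 cos 210° = -3.55
Leg 2 (N88°W, 8.8 km): east 8.8 sin 272° = -8.79, north 8.8 cos 272° = 0.31
Leg 3 (309°, 4.4 km): east 4.4 sin 309° = -3.42, north 4.4 cos 309° = 2.77
Summing: -14.26 km east, -0.47 km north → (-14.26, -0.47).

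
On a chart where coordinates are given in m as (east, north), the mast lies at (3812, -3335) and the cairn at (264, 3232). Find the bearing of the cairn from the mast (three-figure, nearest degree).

332°

Δeast = 264 − 3812 = -3548.00; Δnorth = 3232 − -3335 = 6567.00.
Bearing = atan2(Δeast, Δnorth) mod 360° = 331.62° ≈ 332°.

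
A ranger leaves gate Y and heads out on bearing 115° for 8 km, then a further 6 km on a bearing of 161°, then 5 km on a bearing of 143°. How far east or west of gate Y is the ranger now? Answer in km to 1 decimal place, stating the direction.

Leg 1 (115°, 8 km): east 8 sin 115° = 7.25, north 8 cos 115° = -3.38
Leg 2 (161°, 6 km): east 6 sin 161° = 1.95, north 6 cos 161° = -5.67
Leg 3 (143°, 5 km): east 5 sin 143° = 3.01, north 5 cos 143° = -3.99
Net east component: 12.21 km.

12.2 km east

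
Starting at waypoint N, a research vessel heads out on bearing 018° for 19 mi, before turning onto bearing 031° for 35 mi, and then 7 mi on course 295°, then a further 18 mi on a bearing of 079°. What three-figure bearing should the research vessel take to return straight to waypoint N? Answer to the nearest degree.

213°

Leg 1 (018°, 19 mi): east 19 sin 18° = 5.87, north 19 cos 18° = 18.07
Leg 2 (031°, 35 mi): east 35 sin 31° = 18.03, north 35 cos 31° = 30.00
Leg 3 (295°, 7 mi): east 7 sin 295° = -6.34, north 7 cos 295° = 2.96
Leg 4 (079°, 18 mi): east 18 sin 79° = 17.67, north 18 cos 79° = 3.43
Net displacement: 35.22 east, 54.46 north. Direction back to start is (-35.22, -54.46): bearing = atan2(-35.22, -54.46) mod 360° = 212.89° ≈ 213°.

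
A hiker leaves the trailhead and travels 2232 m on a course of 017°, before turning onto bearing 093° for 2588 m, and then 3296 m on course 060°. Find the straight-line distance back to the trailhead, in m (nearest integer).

Leg 1 (017°, 2232 m): east 2232 sin 17° = 652.57, north 2232 cos 17° = 2134.47
Leg 2 (093°, 2588 m): east 2588 sin 93° = 2584.45, north 2588 cos 93° = -135.45
Leg 3 (060°, 3296 m): east 3296 sin 60° = 2854.42, north 3296 cos 60° = 1648.00
Net: 6091.45 east, 3647.03 north. Distance = √((6091.45)² + (3647.03)²) = 7099.755 m.

7100 m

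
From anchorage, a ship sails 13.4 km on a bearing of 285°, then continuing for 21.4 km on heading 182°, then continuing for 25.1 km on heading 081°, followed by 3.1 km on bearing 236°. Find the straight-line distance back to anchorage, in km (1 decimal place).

Leg 1 (285°, 13.4 km): east 13.4 sin 285° = -12.94, north 13.4 cos 285° = 3.47
Leg 2 (182°, 21.4 km): east 21.4 sin 182° = -0.75, north 21.4 cos 182° = -21.39
Leg 3 (081°, 25.1 km): east 25.1 sin 81° = 24.79, north 25.1 cos 81° = 3.93
Leg 4 (236°, 3.1 km): east 3.1 sin 236° = -2.57, north 3.1 cos 236° = -1.73
Net: 8.53 east, -15.73 north. Distance = √((8.53)² + (-15.73)²) = 17.891 km.

17.9 km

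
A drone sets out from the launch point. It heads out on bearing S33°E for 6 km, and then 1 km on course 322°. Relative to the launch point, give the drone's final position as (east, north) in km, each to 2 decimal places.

(2.65, -4.24)

Leg 1 (S33°E, 6 km): east 6 sin 147° = 3.27, north 6 cos 147° = -5.03
Leg 2 (322°, 1 km): east 1 sin 322° = -0.62, north 1 cos 322° = 0.79
Summing: 2.65 km east, -4.24 km north → (2.65, -4.24).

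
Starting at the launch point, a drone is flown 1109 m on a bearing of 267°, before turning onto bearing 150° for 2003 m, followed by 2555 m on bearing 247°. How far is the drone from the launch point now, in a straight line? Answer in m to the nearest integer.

Leg 1 (267°, 1109 m): east 1109 sin 267° = -1107.48, north 1109 cos 267° = -58.04
Leg 2 (150°, 2003 m): east 2003 sin 150° = 1001.50, north 2003 cos 150° = -1734.65
Leg 3 (247°, 2555 m): east 2555 sin 247° = -2351.89, north 2555 cos 247° = -998.32
Net: -2457.87 east, -2791.01 north. Distance = √((-2457.87)² + (-2791.01)²) = 3718.985 m.

3719 m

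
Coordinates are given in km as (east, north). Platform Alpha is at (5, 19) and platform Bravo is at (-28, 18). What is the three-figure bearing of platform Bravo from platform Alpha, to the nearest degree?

Δeast = -28 − 5 = -33.00; Δnorth = 18 − 19 = -1.00.
Bearing = atan2(Δeast, Δnorth) mod 360° = 268.26° ≈ 268°.

268°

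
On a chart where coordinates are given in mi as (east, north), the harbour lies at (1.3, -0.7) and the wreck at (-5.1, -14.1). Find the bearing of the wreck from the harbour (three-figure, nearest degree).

206°

Δeast = -5.1 − 1.3 = -6.40; Δnorth = -14.1 − -0.7 = -13.40.
Bearing = atan2(Δeast, Δnorth) mod 360° = 205.53° ≈ 206°.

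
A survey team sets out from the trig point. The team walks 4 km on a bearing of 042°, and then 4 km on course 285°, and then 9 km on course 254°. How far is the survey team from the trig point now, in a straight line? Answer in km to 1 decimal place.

10.0 km

Leg 1 (042°, 4 km): east 4 sin 42° = 2.68, north 4 cos 42° = 2.97
Leg 2 (285°, 4 km): east 4 sin 285° = -3.86, north 4 cos 285° = 1.04
Leg 3 (254°, 9 km): east 9 sin 254° = -8.65, north 9 cos 254° = -2.48
Net: -9.84 east, 1.53 north. Distance = √((-9.84)² + (1.53)²) = 9.956 km.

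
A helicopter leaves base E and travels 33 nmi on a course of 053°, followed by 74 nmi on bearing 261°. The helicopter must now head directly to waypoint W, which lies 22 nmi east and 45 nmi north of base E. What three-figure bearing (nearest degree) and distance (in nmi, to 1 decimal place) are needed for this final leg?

062°, 77.9 nmi

Leg 1 (053°, 33 nmi): east 33 sin 53° = 26.35, north 33 cos 53° = 19.86
Leg 2 (261°, 74 nmi): east 74 sin 261° = -73.09, north 74 cos 261° = -11.58
Current position: (-46.73, 8.28). Target: (22, 45). Remaining: Δeast = 68.73, Δnorth = 36.72.
Bearing = atan2(68.73, 36.72) mod 360° = 61.89°; distance = √((68.73)² + (36.72)²) = 77.926 nmi.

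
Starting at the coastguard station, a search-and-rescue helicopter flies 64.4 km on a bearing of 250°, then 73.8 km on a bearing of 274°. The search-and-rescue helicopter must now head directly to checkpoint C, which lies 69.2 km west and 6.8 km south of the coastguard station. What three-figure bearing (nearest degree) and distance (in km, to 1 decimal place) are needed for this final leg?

081°, 65.7 km

Leg 1 (250°, 64.4 km): east 64.4 sin 250° = -60.52, north 64.4 cos 250° = -22.03
Leg 2 (274°, 73.8 km): east 73.8 sin 274° = -73.62, north 73.8 cos 274° = 5.15
Current position: (-134.14, -16.88). Target: (-69.2, -6.8). Remaining: Δeast = 64.94, Δnorth = 10.08.
Bearing = atan2(64.94, 10.08) mod 360° = 81.18°; distance = √((64.94)² + (10.08)²) = 65.714 km.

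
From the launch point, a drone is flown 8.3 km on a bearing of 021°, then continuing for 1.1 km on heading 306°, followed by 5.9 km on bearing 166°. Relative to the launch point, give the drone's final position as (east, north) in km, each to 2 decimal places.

Leg 1 (021°, 8.3 km): east 8.3 sin 21° = 2.97, north 8.3 cos 21° = 7.75
Leg 2 (306°, 1.1 km): east 1.1 sin 306° = -0.89, north 1.1 cos 306° = 0.65
Leg 3 (166°, 5.9 km): east 5.9 sin 166° = 1.43, north 5.9 cos 166° = -5.72
Summing: 3.51 km east, 2.67 km north → (3.51, 2.67).

(3.51, 2.67)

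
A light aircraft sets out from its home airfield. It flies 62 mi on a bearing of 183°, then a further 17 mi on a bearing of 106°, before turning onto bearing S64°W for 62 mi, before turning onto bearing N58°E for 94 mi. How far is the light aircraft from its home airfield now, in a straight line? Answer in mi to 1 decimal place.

57.5 mi

Leg 1 (183°, 62 mi): east 62 sin 183° = -3.24, north 62 cos 183° = -61.92
Leg 2 (106°, 17 mi): east 17 sin 106° = 16.34, north 17 cos 106° = -4.69
Leg 3 (S64°W, 62 mi): east 62 sin 244° = -55.73, north 62 cos 244° = -27.18
Leg 4 (N58°E, 94 mi): east 94 sin 58° = 79.72, north 94 cos 58° = 49.81
Net: 37.09 east, -43.97 north. Distance = √((37.09)² + (-43.97)²) = 57.521 mi.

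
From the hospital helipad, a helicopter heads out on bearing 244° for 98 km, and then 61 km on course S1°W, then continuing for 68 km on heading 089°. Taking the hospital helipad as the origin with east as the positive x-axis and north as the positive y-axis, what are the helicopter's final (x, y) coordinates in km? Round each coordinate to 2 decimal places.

Leg 1 (244°, 98 km): east 98 sin 244° = -88.08, north 98 cos 244° = -42.96
Leg 2 (S1°W, 61 km): east 61 sin 181° = -1.06, north 61 cos 181° = -60.99
Leg 3 (089°, 68 km): east 68 sin 89° = 67.99, north 68 cos 89° = 1.19
Summing: -21.16 km east, -102.76 km north → (-21.16, -102.76).

(-21.16, -102.76)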